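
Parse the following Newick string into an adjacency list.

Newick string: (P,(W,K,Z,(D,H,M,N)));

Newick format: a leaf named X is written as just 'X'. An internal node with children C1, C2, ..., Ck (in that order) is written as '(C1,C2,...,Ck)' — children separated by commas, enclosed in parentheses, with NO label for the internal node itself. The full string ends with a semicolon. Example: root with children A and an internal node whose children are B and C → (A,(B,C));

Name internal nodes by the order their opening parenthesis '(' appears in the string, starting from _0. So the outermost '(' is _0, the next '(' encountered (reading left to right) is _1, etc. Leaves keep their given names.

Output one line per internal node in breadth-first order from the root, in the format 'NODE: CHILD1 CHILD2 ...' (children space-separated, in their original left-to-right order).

Input: (P,(W,K,Z,(D,H,M,N)));
Scanning left-to-right, naming '(' by encounter order:
  pos 0: '(' -> open internal node _0 (depth 1)
  pos 3: '(' -> open internal node _1 (depth 2)
  pos 10: '(' -> open internal node _2 (depth 3)
  pos 18: ')' -> close internal node _2 (now at depth 2)
  pos 19: ')' -> close internal node _1 (now at depth 1)
  pos 20: ')' -> close internal node _0 (now at depth 0)
Total internal nodes: 3
BFS adjacency from root:
  _0: P _1
  _1: W K Z _2
  _2: D H M N

Answer: _0: P _1
_1: W K Z _2
_2: D H M N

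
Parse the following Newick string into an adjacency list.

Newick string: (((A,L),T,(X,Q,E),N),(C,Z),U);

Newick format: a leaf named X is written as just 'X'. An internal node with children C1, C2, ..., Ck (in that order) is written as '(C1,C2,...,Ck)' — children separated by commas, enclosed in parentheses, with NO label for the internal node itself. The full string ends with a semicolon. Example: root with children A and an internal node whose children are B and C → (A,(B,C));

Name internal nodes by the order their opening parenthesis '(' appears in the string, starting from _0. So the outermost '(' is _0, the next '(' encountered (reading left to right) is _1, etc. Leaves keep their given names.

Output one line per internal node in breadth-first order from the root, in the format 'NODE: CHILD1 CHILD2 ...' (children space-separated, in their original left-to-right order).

Answer: _0: _1 _4 U
_1: _2 T _3 N
_4: C Z
_2: A L
_3: X Q E

Derivation:
Input: (((A,L),T,(X,Q,E),N),(C,Z),U);
Scanning left-to-right, naming '(' by encounter order:
  pos 0: '(' -> open internal node _0 (depth 1)
  pos 1: '(' -> open internal node _1 (depth 2)
  pos 2: '(' -> open internal node _2 (depth 3)
  pos 6: ')' -> close internal node _2 (now at depth 2)
  pos 10: '(' -> open internal node _3 (depth 3)
  pos 16: ')' -> close internal node _3 (now at depth 2)
  pos 19: ')' -> close internal node _1 (now at depth 1)
  pos 21: '(' -> open internal node _4 (depth 2)
  pos 25: ')' -> close internal node _4 (now at depth 1)
  pos 28: ')' -> close internal node _0 (now at depth 0)
Total internal nodes: 5
BFS adjacency from root:
  _0: _1 _4 U
  _1: _2 T _3 N
  _4: C Z
  _2: A L
  _3: X Q E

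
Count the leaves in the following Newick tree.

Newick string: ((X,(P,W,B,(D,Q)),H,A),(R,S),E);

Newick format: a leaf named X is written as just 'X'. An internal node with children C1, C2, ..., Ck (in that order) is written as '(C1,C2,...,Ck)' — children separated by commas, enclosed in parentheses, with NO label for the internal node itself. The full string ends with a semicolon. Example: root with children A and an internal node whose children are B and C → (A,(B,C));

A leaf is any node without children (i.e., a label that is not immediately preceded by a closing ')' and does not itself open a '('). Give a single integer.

Answer: 11

Derivation:
Newick: ((X,(P,W,B,(D,Q)),H,A),(R,S),E);
Scan left-to-right; a leaf is any maximal label run not followed by '(':
  pos 2: leaf 'X' → count = 1
  pos 5: leaf 'P' → count = 2
  pos 7: leaf 'W' → count = 3
  pos 9: leaf 'B' → count = 4
  pos 12: leaf 'D' → count = 5
  pos 14: leaf 'Q' → count = 6
  pos 18: leaf 'H' → count = 7
  pos 20: leaf 'A' → count = 8
  pos 24: leaf 'R' → count = 9
  pos 26: leaf 'S' → count = 10
  pos 29: leaf 'E' → count = 11
Total leaves: 11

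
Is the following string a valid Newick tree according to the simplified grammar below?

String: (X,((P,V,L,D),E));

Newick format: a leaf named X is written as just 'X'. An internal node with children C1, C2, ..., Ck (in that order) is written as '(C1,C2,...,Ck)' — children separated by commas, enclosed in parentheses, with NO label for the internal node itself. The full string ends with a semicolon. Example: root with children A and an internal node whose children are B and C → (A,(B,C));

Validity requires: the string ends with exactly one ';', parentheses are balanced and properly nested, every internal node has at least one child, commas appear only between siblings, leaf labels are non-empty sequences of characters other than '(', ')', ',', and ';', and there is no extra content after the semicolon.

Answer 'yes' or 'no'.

Input: (X,((P,V,L,D),E));
Paren balance: 3 '(' vs 3 ')' OK
Ends with single ';': True
Full parse: OK
Valid: True

Answer: yes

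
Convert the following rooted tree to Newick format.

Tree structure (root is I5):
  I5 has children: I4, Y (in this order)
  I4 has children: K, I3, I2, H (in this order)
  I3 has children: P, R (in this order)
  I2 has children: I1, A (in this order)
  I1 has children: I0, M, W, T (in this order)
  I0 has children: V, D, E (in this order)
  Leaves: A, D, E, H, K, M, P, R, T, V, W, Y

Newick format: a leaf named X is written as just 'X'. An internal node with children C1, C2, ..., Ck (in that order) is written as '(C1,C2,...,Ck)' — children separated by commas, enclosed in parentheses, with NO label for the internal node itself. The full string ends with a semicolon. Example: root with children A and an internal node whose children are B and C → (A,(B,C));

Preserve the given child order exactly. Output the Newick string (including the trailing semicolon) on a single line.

Answer: ((K,(P,R),(((V,D,E),M,W,T),A),H),Y);

Derivation:
internal I5 with children ['I4', 'Y']
  internal I4 with children ['K', 'I3', 'I2', 'H']
    leaf 'K' → 'K'
    internal I3 with children ['P', 'R']
      leaf 'P' → 'P'
      leaf 'R' → 'R'
    → '(P,R)'
    internal I2 with children ['I1', 'A']
      internal I1 with children ['I0', 'M', 'W', 'T']
        internal I0 with children ['V', 'D', 'E']
          leaf 'V' → 'V'
          leaf 'D' → 'D'
          leaf 'E' → 'E'
        → '(V,D,E)'
        leaf 'M' → 'M'
        leaf 'W' → 'W'
        leaf 'T' → 'T'
      → '((V,D,E),M,W,T)'
      leaf 'A' → 'A'
    → '(((V,D,E),M,W,T),A)'
    leaf 'H' → 'H'
  → '(K,(P,R),(((V,D,E),M,W,T),A),H)'
  leaf 'Y' → 'Y'
→ '((K,(P,R),(((V,D,E),M,W,T),A),H),Y)'
Final: ((K,(P,R),(((V,D,E),M,W,T),A),H),Y);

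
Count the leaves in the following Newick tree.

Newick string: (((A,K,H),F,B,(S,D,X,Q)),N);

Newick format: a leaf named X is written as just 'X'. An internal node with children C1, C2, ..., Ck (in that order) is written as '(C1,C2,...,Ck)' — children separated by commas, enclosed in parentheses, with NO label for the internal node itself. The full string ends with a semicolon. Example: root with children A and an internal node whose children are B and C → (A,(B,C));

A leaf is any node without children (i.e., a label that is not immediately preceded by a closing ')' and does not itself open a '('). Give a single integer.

Newick: (((A,K,H),F,B,(S,D,X,Q)),N);
Scan left-to-right; a leaf is any maximal label run not followed by '(':
  pos 3: leaf 'A' → count = 1
  pos 5: leaf 'K' → count = 2
  pos 7: leaf 'H' → count = 3
  pos 10: leaf 'F' → count = 4
  pos 12: leaf 'B' → count = 5
  pos 15: leaf 'S' → count = 6
  pos 17: leaf 'D' → count = 7
  pos 19: leaf 'X' → count = 8
  pos 21: leaf 'Q' → count = 9
  pos 25: leaf 'N' → count = 10
Total leaves: 10

Answer: 10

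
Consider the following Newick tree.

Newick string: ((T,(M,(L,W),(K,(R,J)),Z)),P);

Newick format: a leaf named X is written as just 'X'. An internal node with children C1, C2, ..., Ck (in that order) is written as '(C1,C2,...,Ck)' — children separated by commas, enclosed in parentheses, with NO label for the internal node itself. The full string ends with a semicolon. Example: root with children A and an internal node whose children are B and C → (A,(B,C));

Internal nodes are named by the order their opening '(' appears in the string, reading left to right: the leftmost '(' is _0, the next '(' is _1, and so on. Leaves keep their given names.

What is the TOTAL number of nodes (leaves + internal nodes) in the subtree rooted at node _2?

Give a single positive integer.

Newick: ((T,(M,(L,W),(K,(R,J)),Z)),P);
Locate _2: it is the '(' at position 4 (the 3rd '(' reading left to right).
Query: subtree rooted at _2
_2: subtree_size = 1 + 10
  M: subtree_size = 1 + 0
  _3: subtree_size = 1 + 2
    L: subtree_size = 1 + 0
    W: subtree_size = 1 + 0
  _4: subtree_size = 1 + 4
    K: subtree_size = 1 + 0
    _5: subtree_size = 1 + 2
      R: subtree_size = 1 + 0
      J: subtree_size = 1 + 0
  Z: subtree_size = 1 + 0
Total subtree size of _2: 11

Answer: 11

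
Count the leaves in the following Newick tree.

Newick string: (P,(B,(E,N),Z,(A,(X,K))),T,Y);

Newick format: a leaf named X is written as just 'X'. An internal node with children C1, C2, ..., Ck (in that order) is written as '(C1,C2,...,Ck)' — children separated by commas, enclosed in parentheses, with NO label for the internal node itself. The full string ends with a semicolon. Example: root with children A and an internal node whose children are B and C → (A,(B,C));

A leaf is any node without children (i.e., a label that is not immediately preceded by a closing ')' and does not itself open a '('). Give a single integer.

Answer: 10

Derivation:
Newick: (P,(B,(E,N),Z,(A,(X,K))),T,Y);
Scan left-to-right; a leaf is any maximal label run not followed by '(':
  pos 1: leaf 'P' → count = 1
  pos 4: leaf 'B' → count = 2
  pos 7: leaf 'E' → count = 3
  pos 9: leaf 'N' → count = 4
  pos 12: leaf 'Z' → count = 5
  pos 15: leaf 'A' → count = 6
  pos 18: leaf 'X' → count = 7
  pos 20: leaf 'K' → count = 8
  pos 25: leaf 'T' → count = 9
  pos 27: leaf 'Y' → count = 10
Total leaves: 10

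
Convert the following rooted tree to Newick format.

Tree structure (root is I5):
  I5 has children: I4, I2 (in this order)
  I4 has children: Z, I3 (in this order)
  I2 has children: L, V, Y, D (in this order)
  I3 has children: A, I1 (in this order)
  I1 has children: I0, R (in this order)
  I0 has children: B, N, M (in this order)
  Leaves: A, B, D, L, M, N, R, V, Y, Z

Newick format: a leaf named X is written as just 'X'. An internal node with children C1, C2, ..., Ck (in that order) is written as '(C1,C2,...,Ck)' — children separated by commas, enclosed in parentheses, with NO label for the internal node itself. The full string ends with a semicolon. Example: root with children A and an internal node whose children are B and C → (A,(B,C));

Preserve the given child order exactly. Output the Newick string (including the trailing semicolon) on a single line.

internal I5 with children ['I4', 'I2']
  internal I4 with children ['Z', 'I3']
    leaf 'Z' → 'Z'
    internal I3 with children ['A', 'I1']
      leaf 'A' → 'A'
      internal I1 with children ['I0', 'R']
        internal I0 with children ['B', 'N', 'M']
          leaf 'B' → 'B'
          leaf 'N' → 'N'
          leaf 'M' → 'M'
        → '(B,N,M)'
        leaf 'R' → 'R'
      → '((B,N,M),R)'
    → '(A,((B,N,M),R))'
  → '(Z,(A,((B,N,M),R)))'
  internal I2 with children ['L', 'V', 'Y', 'D']
    leaf 'L' → 'L'
    leaf 'V' → 'V'
    leaf 'Y' → 'Y'
    leaf 'D' → 'D'
  → '(L,V,Y,D)'
→ '((Z,(A,((B,N,M),R))),(L,V,Y,D))'
Final: ((Z,(A,((B,N,M),R))),(L,V,Y,D));

Answer: ((Z,(A,((B,N,M),R))),(L,V,Y,D));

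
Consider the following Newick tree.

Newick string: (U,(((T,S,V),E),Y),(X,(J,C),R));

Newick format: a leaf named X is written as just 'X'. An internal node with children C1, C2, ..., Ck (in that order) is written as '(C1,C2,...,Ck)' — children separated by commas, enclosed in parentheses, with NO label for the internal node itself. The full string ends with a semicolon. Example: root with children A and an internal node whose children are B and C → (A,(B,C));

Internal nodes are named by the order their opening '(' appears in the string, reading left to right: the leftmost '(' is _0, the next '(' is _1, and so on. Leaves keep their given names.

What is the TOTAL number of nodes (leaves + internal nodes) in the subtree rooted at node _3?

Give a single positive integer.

Newick: (U,(((T,S,V),E),Y),(X,(J,C),R));
Locate _3: it is the '(' at position 5 (the 4th '(' reading left to right).
Query: subtree rooted at _3
_3: subtree_size = 1 + 3
  T: subtree_size = 1 + 0
  S: subtree_size = 1 + 0
  V: subtree_size = 1 + 0
Total subtree size of _3: 4

Answer: 4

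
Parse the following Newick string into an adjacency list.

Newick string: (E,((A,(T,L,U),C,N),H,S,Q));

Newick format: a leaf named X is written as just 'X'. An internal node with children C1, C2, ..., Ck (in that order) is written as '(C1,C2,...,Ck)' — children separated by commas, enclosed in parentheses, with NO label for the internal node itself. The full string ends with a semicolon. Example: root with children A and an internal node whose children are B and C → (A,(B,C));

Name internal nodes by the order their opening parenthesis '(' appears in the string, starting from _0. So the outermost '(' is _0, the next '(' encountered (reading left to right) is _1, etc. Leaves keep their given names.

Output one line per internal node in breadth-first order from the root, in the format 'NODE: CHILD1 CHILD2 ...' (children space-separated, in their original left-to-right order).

Input: (E,((A,(T,L,U),C,N),H,S,Q));
Scanning left-to-right, naming '(' by encounter order:
  pos 0: '(' -> open internal node _0 (depth 1)
  pos 3: '(' -> open internal node _1 (depth 2)
  pos 4: '(' -> open internal node _2 (depth 3)
  pos 7: '(' -> open internal node _3 (depth 4)
  pos 13: ')' -> close internal node _3 (now at depth 3)
  pos 18: ')' -> close internal node _2 (now at depth 2)
  pos 25: ')' -> close internal node _1 (now at depth 1)
  pos 26: ')' -> close internal node _0 (now at depth 0)
Total internal nodes: 4
BFS adjacency from root:
  _0: E _1
  _1: _2 H S Q
  _2: A _3 C N
  _3: T L U

Answer: _0: E _1
_1: _2 H S Q
_2: A _3 C N
_3: T L U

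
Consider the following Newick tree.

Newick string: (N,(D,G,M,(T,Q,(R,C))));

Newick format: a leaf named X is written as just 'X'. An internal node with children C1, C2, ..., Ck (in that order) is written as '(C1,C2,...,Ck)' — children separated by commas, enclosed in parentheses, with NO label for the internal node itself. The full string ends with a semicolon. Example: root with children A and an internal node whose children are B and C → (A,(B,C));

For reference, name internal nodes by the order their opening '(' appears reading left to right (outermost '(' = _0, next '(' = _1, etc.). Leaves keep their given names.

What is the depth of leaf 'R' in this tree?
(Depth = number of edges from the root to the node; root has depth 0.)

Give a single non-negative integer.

Newick: (N,(D,G,M,(T,Q,(R,C))));
Naming internals by '(' encounter order: outermost '(' = _0, next = _1, ...
Query node: R
Path from root: _0 -> _1 -> _2 -> _3 -> R
Depth of R: 4 (number of edges from root)

Answer: 4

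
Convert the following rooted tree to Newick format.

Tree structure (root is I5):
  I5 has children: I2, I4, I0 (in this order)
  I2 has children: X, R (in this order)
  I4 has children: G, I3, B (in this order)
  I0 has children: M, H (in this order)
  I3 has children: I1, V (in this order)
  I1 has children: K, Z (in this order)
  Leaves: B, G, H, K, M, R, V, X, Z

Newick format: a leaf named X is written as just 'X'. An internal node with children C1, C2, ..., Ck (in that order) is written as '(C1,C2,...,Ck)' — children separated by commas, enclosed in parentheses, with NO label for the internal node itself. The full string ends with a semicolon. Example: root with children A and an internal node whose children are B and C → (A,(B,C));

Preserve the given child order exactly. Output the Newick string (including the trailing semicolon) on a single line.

internal I5 with children ['I2', 'I4', 'I0']
  internal I2 with children ['X', 'R']
    leaf 'X' → 'X'
    leaf 'R' → 'R'
  → '(X,R)'
  internal I4 with children ['G', 'I3', 'B']
    leaf 'G' → 'G'
    internal I3 with children ['I1', 'V']
      internal I1 with children ['K', 'Z']
        leaf 'K' → 'K'
        leaf 'Z' → 'Z'
      → '(K,Z)'
      leaf 'V' → 'V'
    → '((K,Z),V)'
    leaf 'B' → 'B'
  → '(G,((K,Z),V),B)'
  internal I0 with children ['M', 'H']
    leaf 'M' → 'M'
    leaf 'H' → 'H'
  → '(M,H)'
→ '((X,R),(G,((K,Z),V),B),(M,H))'
Final: ((X,R),(G,((K,Z),V),B),(M,H));

Answer: ((X,R),(G,((K,Z),V),B),(M,H));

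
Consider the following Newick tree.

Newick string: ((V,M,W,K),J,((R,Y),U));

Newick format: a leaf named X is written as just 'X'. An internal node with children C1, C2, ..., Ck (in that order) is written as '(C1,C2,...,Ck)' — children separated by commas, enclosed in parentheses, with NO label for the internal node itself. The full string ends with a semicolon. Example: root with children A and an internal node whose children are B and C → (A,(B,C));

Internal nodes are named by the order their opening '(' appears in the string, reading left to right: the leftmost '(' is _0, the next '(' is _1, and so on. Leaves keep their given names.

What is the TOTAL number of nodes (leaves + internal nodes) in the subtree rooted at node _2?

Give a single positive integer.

Answer: 5

Derivation:
Newick: ((V,M,W,K),J,((R,Y),U));
Locate _2: it is the '(' at position 13 (the 3rd '(' reading left to right).
Query: subtree rooted at _2
_2: subtree_size = 1 + 4
  _3: subtree_size = 1 + 2
    R: subtree_size = 1 + 0
    Y: subtree_size = 1 + 0
  U: subtree_size = 1 + 0
Total subtree size of _2: 5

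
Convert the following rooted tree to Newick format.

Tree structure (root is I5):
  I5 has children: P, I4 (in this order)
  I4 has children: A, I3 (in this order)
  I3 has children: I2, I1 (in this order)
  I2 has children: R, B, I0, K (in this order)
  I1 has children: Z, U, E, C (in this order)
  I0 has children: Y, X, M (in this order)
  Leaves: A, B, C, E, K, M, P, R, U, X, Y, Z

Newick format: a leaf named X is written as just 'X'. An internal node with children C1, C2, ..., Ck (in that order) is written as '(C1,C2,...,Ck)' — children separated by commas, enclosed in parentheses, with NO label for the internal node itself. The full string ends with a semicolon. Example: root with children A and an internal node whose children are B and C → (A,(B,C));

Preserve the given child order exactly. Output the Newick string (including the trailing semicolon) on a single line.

Answer: (P,(A,((R,B,(Y,X,M),K),(Z,U,E,C))));

Derivation:
internal I5 with children ['P', 'I4']
  leaf 'P' → 'P'
  internal I4 with children ['A', 'I3']
    leaf 'A' → 'A'
    internal I3 with children ['I2', 'I1']
      internal I2 with children ['R', 'B', 'I0', 'K']
        leaf 'R' → 'R'
        leaf 'B' → 'B'
        internal I0 with children ['Y', 'X', 'M']
          leaf 'Y' → 'Y'
          leaf 'X' → 'X'
          leaf 'M' → 'M'
        → '(Y,X,M)'
        leaf 'K' → 'K'
      → '(R,B,(Y,X,M),K)'
      internal I1 with children ['Z', 'U', 'E', 'C']
        leaf 'Z' → 'Z'
        leaf 'U' → 'U'
        leaf 'E' → 'E'
        leaf 'C' → 'C'
      → '(Z,U,E,C)'
    → '((R,B,(Y,X,M),K),(Z,U,E,C))'
  → '(A,((R,B,(Y,X,M),K),(Z,U,E,C)))'
→ '(P,(A,((R,B,(Y,X,M),K),(Z,U,E,C))))'
Final: (P,(A,((R,B,(Y,X,M),K),(Z,U,E,C))));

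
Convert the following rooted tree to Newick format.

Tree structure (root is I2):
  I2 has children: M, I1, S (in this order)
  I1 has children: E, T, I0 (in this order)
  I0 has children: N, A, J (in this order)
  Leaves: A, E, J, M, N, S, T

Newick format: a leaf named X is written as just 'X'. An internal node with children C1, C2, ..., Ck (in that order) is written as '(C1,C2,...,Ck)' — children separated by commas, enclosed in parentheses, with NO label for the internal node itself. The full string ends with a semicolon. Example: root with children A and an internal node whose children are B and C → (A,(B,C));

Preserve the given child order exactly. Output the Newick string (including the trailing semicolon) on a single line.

Answer: (M,(E,T,(N,A,J)),S);

Derivation:
internal I2 with children ['M', 'I1', 'S']
  leaf 'M' → 'M'
  internal I1 with children ['E', 'T', 'I0']
    leaf 'E' → 'E'
    leaf 'T' → 'T'
    internal I0 with children ['N', 'A', 'J']
      leaf 'N' → 'N'
      leaf 'A' → 'A'
      leaf 'J' → 'J'
    → '(N,A,J)'
  → '(E,T,(N,A,J))'
  leaf 'S' → 'S'
→ '(M,(E,T,(N,A,J)),S)'
Final: (M,(E,T,(N,A,J)),S);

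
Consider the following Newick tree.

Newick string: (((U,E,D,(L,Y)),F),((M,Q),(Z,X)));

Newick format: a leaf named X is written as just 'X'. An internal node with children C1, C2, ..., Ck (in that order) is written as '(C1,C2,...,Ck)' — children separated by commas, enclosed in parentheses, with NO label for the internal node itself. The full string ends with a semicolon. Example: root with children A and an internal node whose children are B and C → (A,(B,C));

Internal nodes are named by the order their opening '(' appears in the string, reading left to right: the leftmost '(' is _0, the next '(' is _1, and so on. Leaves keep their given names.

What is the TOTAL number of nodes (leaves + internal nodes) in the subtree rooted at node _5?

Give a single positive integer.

Answer: 3

Derivation:
Newick: (((U,E,D,(L,Y)),F),((M,Q),(Z,X)));
Locate _5: it is the '(' at position 20 (the 6th '(' reading left to right).
Query: subtree rooted at _5
_5: subtree_size = 1 + 2
  M: subtree_size = 1 + 0
  Q: subtree_size = 1 + 0
Total subtree size of _5: 3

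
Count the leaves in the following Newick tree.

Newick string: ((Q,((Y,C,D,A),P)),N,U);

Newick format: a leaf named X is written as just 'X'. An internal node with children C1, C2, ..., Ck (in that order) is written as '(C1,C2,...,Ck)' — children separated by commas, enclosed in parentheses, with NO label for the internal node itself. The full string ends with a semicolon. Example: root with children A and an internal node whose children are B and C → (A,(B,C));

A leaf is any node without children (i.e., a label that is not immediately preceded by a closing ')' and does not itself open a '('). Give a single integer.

Newick: ((Q,((Y,C,D,A),P)),N,U);
Scan left-to-right; a leaf is any maximal label run not followed by '(':
  pos 2: leaf 'Q' → count = 1
  pos 6: leaf 'Y' → count = 2
  pos 8: leaf 'C' → count = 3
  pos 10: leaf 'D' → count = 4
  pos 12: leaf 'A' → count = 5
  pos 15: leaf 'P' → count = 6
  pos 19: leaf 'N' → count = 7
  pos 21: leaf 'U' → count = 8
Total leaves: 8

Answer: 8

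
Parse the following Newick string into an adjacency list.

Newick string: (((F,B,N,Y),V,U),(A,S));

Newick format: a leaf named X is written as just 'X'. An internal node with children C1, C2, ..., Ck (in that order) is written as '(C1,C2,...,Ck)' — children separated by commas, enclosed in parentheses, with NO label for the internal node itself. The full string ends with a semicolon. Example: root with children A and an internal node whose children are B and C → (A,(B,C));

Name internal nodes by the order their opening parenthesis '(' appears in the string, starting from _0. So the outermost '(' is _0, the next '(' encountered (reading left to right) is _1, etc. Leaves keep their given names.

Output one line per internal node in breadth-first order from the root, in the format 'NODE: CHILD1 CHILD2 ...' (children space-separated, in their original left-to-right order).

Input: (((F,B,N,Y),V,U),(A,S));
Scanning left-to-right, naming '(' by encounter order:
  pos 0: '(' -> open internal node _0 (depth 1)
  pos 1: '(' -> open internal node _1 (depth 2)
  pos 2: '(' -> open internal node _2 (depth 3)
  pos 10: ')' -> close internal node _2 (now at depth 2)
  pos 15: ')' -> close internal node _1 (now at depth 1)
  pos 17: '(' -> open internal node _3 (depth 2)
  pos 21: ')' -> close internal node _3 (now at depth 1)
  pos 22: ')' -> close internal node _0 (now at depth 0)
Total internal nodes: 4
BFS adjacency from root:
  _0: _1 _3
  _1: _2 V U
  _3: A S
  _2: F B N Y

Answer: _0: _1 _3
_1: _2 V U
_3: A S
_2: F B N Y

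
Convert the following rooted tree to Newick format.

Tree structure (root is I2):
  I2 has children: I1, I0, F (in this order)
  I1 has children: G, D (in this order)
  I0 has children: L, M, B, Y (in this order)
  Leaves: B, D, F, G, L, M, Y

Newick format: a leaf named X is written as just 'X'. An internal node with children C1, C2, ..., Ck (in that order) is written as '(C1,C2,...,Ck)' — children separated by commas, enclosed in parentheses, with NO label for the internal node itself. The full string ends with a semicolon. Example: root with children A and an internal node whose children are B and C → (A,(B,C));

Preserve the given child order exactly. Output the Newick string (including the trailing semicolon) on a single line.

internal I2 with children ['I1', 'I0', 'F']
  internal I1 with children ['G', 'D']
    leaf 'G' → 'G'
    leaf 'D' → 'D'
  → '(G,D)'
  internal I0 with children ['L', 'M', 'B', 'Y']
    leaf 'L' → 'L'
    leaf 'M' → 'M'
    leaf 'B' → 'B'
    leaf 'Y' → 'Y'
  → '(L,M,B,Y)'
  leaf 'F' → 'F'
→ '((G,D),(L,M,B,Y),F)'
Final: ((G,D),(L,M,B,Y),F);

Answer: ((G,D),(L,M,B,Y),F);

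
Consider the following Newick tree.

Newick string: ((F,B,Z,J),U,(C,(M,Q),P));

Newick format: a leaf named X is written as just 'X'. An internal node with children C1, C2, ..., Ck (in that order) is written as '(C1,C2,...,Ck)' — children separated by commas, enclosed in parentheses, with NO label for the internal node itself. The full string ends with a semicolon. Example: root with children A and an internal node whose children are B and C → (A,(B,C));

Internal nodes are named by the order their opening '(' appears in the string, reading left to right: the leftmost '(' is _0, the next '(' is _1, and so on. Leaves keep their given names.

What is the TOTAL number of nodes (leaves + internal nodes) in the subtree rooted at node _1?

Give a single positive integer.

Newick: ((F,B,Z,J),U,(C,(M,Q),P));
Locate _1: it is the '(' at position 1 (the 2nd '(' reading left to right).
Query: subtree rooted at _1
_1: subtree_size = 1 + 4
  F: subtree_size = 1 + 0
  B: subtree_size = 1 + 0
  Z: subtree_size = 1 + 0
  J: subtree_size = 1 + 0
Total subtree size of _1: 5

Answer: 5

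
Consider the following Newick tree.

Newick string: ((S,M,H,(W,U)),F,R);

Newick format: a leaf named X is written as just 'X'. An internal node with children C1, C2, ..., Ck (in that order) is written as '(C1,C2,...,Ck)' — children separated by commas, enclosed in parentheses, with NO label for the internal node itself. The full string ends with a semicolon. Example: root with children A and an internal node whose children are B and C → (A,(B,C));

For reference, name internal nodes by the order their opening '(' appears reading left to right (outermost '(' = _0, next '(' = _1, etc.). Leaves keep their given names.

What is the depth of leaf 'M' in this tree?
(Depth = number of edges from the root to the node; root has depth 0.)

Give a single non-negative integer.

Answer: 2

Derivation:
Newick: ((S,M,H,(W,U)),F,R);
Naming internals by '(' encounter order: outermost '(' = _0, next = _1, ...
Query node: M
Path from root: _0 -> _1 -> M
Depth of M: 2 (number of edges from root)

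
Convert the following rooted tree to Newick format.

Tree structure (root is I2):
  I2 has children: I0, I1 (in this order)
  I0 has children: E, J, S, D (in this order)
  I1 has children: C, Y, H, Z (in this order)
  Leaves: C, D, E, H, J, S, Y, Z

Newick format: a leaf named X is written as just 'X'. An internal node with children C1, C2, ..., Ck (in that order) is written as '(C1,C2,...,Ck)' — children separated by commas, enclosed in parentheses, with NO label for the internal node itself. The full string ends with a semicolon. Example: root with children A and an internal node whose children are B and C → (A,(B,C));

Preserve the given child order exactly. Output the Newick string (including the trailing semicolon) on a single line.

Answer: ((E,J,S,D),(C,Y,H,Z));

Derivation:
internal I2 with children ['I0', 'I1']
  internal I0 with children ['E', 'J', 'S', 'D']
    leaf 'E' → 'E'
    leaf 'J' → 'J'
    leaf 'S' → 'S'
    leaf 'D' → 'D'
  → '(E,J,S,D)'
  internal I1 with children ['C', 'Y', 'H', 'Z']
    leaf 'C' → 'C'
    leaf 'Y' → 'Y'
    leaf 'H' → 'H'
    leaf 'Z' → 'Z'
  → '(C,Y,H,Z)'
→ '((E,J,S,D),(C,Y,H,Z))'
Final: ((E,J,S,D),(C,Y,H,Z));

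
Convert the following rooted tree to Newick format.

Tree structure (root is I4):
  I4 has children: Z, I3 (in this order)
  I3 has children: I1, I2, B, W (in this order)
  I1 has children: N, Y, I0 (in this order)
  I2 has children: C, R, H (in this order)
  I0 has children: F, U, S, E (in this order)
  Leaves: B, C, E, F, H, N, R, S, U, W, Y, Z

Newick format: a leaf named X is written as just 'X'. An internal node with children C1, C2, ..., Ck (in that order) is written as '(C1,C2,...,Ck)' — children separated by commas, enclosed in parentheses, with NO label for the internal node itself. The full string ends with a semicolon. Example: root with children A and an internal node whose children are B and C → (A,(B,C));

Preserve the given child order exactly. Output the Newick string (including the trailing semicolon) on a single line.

Answer: (Z,((N,Y,(F,U,S,E)),(C,R,H),B,W));

Derivation:
internal I4 with children ['Z', 'I3']
  leaf 'Z' → 'Z'
  internal I3 with children ['I1', 'I2', 'B', 'W']
    internal I1 with children ['N', 'Y', 'I0']
      leaf 'N' → 'N'
      leaf 'Y' → 'Y'
      internal I0 with children ['F', 'U', 'S', 'E']
        leaf 'F' → 'F'
        leaf 'U' → 'U'
        leaf 'S' → 'S'
        leaf 'E' → 'E'
      → '(F,U,S,E)'
    → '(N,Y,(F,U,S,E))'
    internal I2 with children ['C', 'R', 'H']
      leaf 'C' → 'C'
      leaf 'R' → 'R'
      leaf 'H' → 'H'
    → '(C,R,H)'
    leaf 'B' → 'B'
    leaf 'W' → 'W'
  → '((N,Y,(F,U,S,E)),(C,R,H),B,W)'
→ '(Z,((N,Y,(F,U,S,E)),(C,R,H),B,W))'
Final: (Z,((N,Y,(F,U,S,E)),(C,R,H),B,W));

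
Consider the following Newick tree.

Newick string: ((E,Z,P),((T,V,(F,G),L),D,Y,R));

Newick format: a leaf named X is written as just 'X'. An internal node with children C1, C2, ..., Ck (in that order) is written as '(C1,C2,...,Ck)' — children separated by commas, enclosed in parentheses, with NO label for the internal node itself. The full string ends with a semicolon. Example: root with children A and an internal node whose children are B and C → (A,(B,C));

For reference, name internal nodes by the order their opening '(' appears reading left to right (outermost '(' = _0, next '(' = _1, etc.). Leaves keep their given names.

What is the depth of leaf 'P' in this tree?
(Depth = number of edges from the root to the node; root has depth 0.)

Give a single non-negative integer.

Newick: ((E,Z,P),((T,V,(F,G),L),D,Y,R));
Naming internals by '(' encounter order: outermost '(' = _0, next = _1, ...
Query node: P
Path from root: _0 -> _1 -> P
Depth of P: 2 (number of edges from root)

Answer: 2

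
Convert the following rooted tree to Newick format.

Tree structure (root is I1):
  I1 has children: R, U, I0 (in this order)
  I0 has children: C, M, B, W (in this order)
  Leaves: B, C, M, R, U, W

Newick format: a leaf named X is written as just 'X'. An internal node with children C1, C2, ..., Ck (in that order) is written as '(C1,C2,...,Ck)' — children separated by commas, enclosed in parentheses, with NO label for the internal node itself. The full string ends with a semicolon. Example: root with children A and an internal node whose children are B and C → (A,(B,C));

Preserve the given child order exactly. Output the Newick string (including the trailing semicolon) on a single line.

internal I1 with children ['R', 'U', 'I0']
  leaf 'R' → 'R'
  leaf 'U' → 'U'
  internal I0 with children ['C', 'M', 'B', 'W']
    leaf 'C' → 'C'
    leaf 'M' → 'M'
    leaf 'B' → 'B'
    leaf 'W' → 'W'
  → '(C,M,B,W)'
→ '(R,U,(C,M,B,W))'
Final: (R,U,(C,M,B,W));

Answer: (R,U,(C,M,B,W));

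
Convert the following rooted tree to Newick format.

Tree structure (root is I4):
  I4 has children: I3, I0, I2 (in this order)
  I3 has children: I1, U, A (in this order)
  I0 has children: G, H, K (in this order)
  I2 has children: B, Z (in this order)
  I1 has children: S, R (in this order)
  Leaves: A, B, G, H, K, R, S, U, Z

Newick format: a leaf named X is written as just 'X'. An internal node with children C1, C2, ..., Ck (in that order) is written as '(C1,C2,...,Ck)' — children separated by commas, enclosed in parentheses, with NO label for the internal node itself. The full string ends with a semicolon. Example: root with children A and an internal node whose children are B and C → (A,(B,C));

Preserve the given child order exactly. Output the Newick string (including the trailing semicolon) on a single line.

internal I4 with children ['I3', 'I0', 'I2']
  internal I3 with children ['I1', 'U', 'A']
    internal I1 with children ['S', 'R']
      leaf 'S' → 'S'
      leaf 'R' → 'R'
    → '(S,R)'
    leaf 'U' → 'U'
    leaf 'A' → 'A'
  → '((S,R),U,A)'
  internal I0 with children ['G', 'H', 'K']
    leaf 'G' → 'G'
    leaf 'H' → 'H'
    leaf 'K' → 'K'
  → '(G,H,K)'
  internal I2 with children ['B', 'Z']
    leaf 'B' → 'B'
    leaf 'Z' → 'Z'
  → '(B,Z)'
→ '(((S,R),U,A),(G,H,K),(B,Z))'
Final: (((S,R),U,A),(G,H,K),(B,Z));

Answer: (((S,R),U,A),(G,H,K),(B,Z));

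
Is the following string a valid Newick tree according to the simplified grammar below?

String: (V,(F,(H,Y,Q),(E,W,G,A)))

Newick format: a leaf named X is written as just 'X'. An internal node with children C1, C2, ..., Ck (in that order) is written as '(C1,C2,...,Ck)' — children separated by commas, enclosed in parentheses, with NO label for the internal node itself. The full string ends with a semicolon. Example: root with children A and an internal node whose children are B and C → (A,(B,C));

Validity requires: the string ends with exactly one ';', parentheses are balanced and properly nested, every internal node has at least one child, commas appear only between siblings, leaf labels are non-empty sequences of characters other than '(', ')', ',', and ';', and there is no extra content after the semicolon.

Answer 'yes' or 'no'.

Input: (V,(F,(H,Y,Q),(E,W,G,A)))
Paren balance: 4 '(' vs 4 ')' OK
Ends with single ';': False
Full parse: FAILS (must end with ;)
Valid: False

Answer: no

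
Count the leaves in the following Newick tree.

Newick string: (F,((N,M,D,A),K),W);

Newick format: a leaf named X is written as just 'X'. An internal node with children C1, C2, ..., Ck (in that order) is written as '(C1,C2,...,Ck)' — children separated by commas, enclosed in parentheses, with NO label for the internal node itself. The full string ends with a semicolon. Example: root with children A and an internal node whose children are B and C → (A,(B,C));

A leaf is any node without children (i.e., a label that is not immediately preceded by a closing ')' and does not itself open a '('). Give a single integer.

Answer: 7

Derivation:
Newick: (F,((N,M,D,A),K),W);
Scan left-to-right; a leaf is any maximal label run not followed by '(':
  pos 1: leaf 'F' → count = 1
  pos 5: leaf 'N' → count = 2
  pos 7: leaf 'M' → count = 3
  pos 9: leaf 'D' → count = 4
  pos 11: leaf 'A' → count = 5
  pos 14: leaf 'K' → count = 6
  pos 17: leaf 'W' → count = 7
Total leaves: 7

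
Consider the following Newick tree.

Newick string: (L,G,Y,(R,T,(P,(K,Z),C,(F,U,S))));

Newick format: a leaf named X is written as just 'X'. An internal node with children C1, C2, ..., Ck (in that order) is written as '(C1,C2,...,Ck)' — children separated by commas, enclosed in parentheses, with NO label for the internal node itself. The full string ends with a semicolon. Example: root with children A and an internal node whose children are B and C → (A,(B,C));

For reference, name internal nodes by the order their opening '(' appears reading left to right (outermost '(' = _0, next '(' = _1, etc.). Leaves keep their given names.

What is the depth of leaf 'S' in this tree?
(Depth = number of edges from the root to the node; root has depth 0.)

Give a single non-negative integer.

Answer: 4

Derivation:
Newick: (L,G,Y,(R,T,(P,(K,Z),C,(F,U,S))));
Naming internals by '(' encounter order: outermost '(' = _0, next = _1, ...
Query node: S
Path from root: _0 -> _1 -> _2 -> _4 -> S
Depth of S: 4 (number of edges from root)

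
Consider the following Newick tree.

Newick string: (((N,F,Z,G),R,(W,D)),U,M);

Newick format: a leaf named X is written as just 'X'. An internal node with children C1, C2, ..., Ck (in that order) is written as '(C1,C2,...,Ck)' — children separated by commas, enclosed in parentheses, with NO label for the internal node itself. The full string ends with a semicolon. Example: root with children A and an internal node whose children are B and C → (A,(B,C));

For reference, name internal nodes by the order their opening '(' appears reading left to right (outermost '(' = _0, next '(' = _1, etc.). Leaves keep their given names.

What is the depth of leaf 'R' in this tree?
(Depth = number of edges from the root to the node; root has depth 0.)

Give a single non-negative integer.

Answer: 2

Derivation:
Newick: (((N,F,Z,G),R,(W,D)),U,M);
Naming internals by '(' encounter order: outermost '(' = _0, next = _1, ...
Query node: R
Path from root: _0 -> _1 -> R
Depth of R: 2 (number of edges from root)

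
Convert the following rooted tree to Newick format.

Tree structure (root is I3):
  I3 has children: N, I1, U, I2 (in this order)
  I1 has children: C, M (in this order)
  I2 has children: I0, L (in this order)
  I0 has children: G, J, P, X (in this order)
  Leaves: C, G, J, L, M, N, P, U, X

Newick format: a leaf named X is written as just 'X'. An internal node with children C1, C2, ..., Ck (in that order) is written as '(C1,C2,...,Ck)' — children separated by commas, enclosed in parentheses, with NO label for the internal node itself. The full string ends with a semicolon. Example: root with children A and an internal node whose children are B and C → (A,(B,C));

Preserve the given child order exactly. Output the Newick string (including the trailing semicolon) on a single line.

internal I3 with children ['N', 'I1', 'U', 'I2']
  leaf 'N' → 'N'
  internal I1 with children ['C', 'M']
    leaf 'C' → 'C'
    leaf 'M' → 'M'
  → '(C,M)'
  leaf 'U' → 'U'
  internal I2 with children ['I0', 'L']
    internal I0 with children ['G', 'J', 'P', 'X']
      leaf 'G' → 'G'
      leaf 'J' → 'J'
      leaf 'P' → 'P'
      leaf 'X' → 'X'
    → '(G,J,P,X)'
    leaf 'L' → 'L'
  → '((G,J,P,X),L)'
→ '(N,(C,M),U,((G,J,P,X),L))'
Final: (N,(C,M),U,((G,J,P,X),L));

Answer: (N,(C,M),U,((G,J,P,X),L));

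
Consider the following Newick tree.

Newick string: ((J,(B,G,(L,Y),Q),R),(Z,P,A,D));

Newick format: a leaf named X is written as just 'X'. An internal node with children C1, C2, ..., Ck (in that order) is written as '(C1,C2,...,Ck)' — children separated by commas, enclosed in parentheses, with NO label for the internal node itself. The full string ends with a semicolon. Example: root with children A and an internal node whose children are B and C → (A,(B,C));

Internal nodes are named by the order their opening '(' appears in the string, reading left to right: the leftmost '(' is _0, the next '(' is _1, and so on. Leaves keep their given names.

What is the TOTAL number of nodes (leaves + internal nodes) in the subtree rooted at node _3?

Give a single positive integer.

Newick: ((J,(B,G,(L,Y),Q),R),(Z,P,A,D));
Locate _3: it is the '(' at position 9 (the 4th '(' reading left to right).
Query: subtree rooted at _3
_3: subtree_size = 1 + 2
  L: subtree_size = 1 + 0
  Y: subtree_size = 1 + 0
Total subtree size of _3: 3

Answer: 3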